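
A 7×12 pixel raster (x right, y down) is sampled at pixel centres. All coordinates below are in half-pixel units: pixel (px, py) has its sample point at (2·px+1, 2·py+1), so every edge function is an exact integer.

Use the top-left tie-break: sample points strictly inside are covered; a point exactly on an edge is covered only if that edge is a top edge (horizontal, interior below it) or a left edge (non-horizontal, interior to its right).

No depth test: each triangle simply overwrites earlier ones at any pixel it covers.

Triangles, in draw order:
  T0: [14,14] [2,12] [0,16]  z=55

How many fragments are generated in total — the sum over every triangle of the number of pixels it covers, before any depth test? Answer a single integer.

T0:
  2·area = 52  (B↔C swapped to make it positive)
  edge (14, 14)→(0, 16): d=(-14,2) right/bottom  bias=-1
  edge (0, 16)→(2, 12): d=(2,-4) top-left  bias=+0
  edge (2, 12)→(14, 14): d=(12,2) right/bottom  bias=-1
    (1,6)@(3, 13): e=[36,6,10] → █
    (2,6)@(5, 13): e=[32,14,6] → █
    (3,6)@(7, 13): e=[28,22,2] → █
    (4,6)@(9, 13): e=[24,30,-2] → ·
    (0,7)@(1, 15): e=[12,2,38] → █
    (3,7)@(7, 15): e=[0,26,26] → ·  [on edge]
    (0,8)@(1, 17): e=[-16,6,62] → ·
    (1,8)@(3, 17): e=[-20,14,58] → ·
    (2,8)@(5, 17): e=[-24,22,54] → ·
  covered (6 px):
    · · · · · · ·
    · · · · · · ·
    · · · · · · ·
    · · · · · · ·
    · · · · · · ·
    · · · · · · ·
    · █ █ █ · · ·
    █ █ █ · · · ·
    · · · · · · ·
    · · · · · · ·
    · · · · · · ·
    · · · · · · ·

Result: 6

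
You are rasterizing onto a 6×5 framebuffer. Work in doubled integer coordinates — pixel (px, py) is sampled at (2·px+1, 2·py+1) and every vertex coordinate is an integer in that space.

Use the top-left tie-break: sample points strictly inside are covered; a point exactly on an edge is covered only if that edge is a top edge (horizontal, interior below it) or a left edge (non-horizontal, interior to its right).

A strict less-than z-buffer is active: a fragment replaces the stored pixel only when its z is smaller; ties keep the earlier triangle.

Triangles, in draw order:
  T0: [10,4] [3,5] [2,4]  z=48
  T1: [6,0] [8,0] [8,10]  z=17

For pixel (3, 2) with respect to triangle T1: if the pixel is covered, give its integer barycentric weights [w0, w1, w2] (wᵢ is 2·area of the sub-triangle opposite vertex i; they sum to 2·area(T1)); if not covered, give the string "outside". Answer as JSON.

T0:
  2·area = 8
  edge (10, 4)→(3, 5): d=(-7,1) right/bottom  bias=-1
  edge (3, 5)→(2, 4): d=(-1,-1) top-left  bias=+0
  edge (2, 4)→(10, 4): d=(8,0) top-left  bias=+0
    (0,1)@(1, 3): e=[16,0,-8] → .  [on edge]
    (1,2)@(3, 5): e=[0,0,8] → .  [on edge]
    (2,3)@(5, 7): e=[-16,0,24] → .  [on edge]
    (3,4)@(7, 9): e=[-32,0,40] → .  [on edge]
  covered (0 px):
    . . . . . .
    . . . . . .
    . . . . . .
    . . . . . .
    . . . . . .
T1:
  2·area = 20
  edge (6, 0)→(8, 0): d=(2,0) top-left  bias=+0
  edge (8, 0)→(8, 10): d=(0,10) right/bottom  bias=-1
  edge (8, 10)→(6, 0): d=(-2,-10) top-left  bias=+0
    (3,0)@(7, 1): e=[2,10,8] → X
    (4,0)@(9, 1): e=[2,-10,28] → .
    (3,1)@(7, 3): e=[6,10,4] → X
    (4,1)@(9, 3): e=[6,-10,24] → .
    (3,2)@(7, 5): e=[10,10,0] → X  [on edge]
    (4,2)@(9, 5): e=[10,-10,20] → .
    (3,3)@(7, 7): e=[14,10,-4] → .
  covered (3 px):
    . . . X . .
    . . . X . .
    . . . X . .
    . . . . . .
    . . . . . .

Final: [10,0,10]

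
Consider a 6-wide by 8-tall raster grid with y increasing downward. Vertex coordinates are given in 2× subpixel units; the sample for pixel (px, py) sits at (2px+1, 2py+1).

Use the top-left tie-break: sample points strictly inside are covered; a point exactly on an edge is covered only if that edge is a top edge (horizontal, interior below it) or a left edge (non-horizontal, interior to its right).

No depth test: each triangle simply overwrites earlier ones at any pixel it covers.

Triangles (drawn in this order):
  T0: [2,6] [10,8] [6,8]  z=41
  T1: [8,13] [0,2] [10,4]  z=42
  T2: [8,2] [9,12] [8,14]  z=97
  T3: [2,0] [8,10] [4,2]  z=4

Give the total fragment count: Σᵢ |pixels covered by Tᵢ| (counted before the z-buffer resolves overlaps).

T0:
  2·area = 8
  edge (2, 6)→(10, 8): d=(8,2) right/bottom  bias=-1
  edge (10, 8)→(6, 8): d=(-4,0) right/bottom  bias=-1
  edge (6, 8)→(2, 6): d=(-4,-2) top-left  bias=+0
    (2,3)@(5, 7): e=[2,4,2] → X
    (3,3)@(7, 7): e=[-2,4,6] → .
    (2,4)@(5, 9): e=[18,-4,-6] → .
  covered (1 px):
    . . . . . .
    . . . . . .
    . . . . . .
    . . X . . .
    . . . . . .
    . . . . . .
    . . . . . .
    . . . . . .
T1:
  2·area = 94
  edge (8, 13)→(0, 2): d=(-8,-11) top-left  bias=+0
  edge (0, 2)→(10, 4): d=(10,2) right/bottom  bias=-1
  edge (10, 4)→(8, 13): d=(-2,9) right/bottom  bias=-1
    (0,1)@(1, 3): e=[3,8,83] → X
    (1,1)@(3, 3): e=[25,4,65] → X
    (2,1)@(5, 3): e=[47,0,47] → .  [on edge]
    (0,2)@(1, 5): e=[-13,28,79] → .
    (1,2)@(3, 5): e=[9,24,61] → X
    (2,2)@(5, 5): e=[31,20,43] → X
    (3,2)@(7, 5): e=[53,16,25] → X
    (4,2)@(9, 5): e=[75,12,7] → X
    (5,2)@(11, 5): e=[97,8,-11] → .
    (1,3)@(3, 7): e=[-7,44,57] → .
    (2,3)@(5, 7): e=[15,40,39] → X
    (5,3)@(11, 7): e=[81,28,-15] → .
  covered (11 px):
    . . . . . .
    X X . . . .
    . X X X X .
    . . X X X .
    . . . X . .
    . . . X . .
    . . . . . .
    . . . . . .
T2:
  2·area = 12
  edge (8, 2)→(9, 12): d=(1,10) right/bottom  bias=-1
  edge (9, 12)→(8, 14): d=(-1,2) right/bottom  bias=-1
  edge (8, 14)→(8, 2): d=(0,-12) top-left  bias=+0
  covered (0 px):
    . . . . . .
    . . . . . .
    . . . . . .
    . . . . . .
    . . . . . .
    . . . . . .
    . . . . . .
    . . . . . .
T3:
  2·area = 8  (B↔C swapped to make it positive)
  edge (2, 0)→(4, 2): d=(2,2) right/bottom  bias=-1
  edge (4, 2)→(8, 10): d=(4,8) right/bottom  bias=-1
  edge (8, 10)→(2, 0): d=(-6,-10) top-left  bias=+0
    (1,0)@(3, 1): e=[0,4,4] → .  [on edge]
    (2,1)@(5, 3): e=[0,-4,12] → .  [on edge]
    (2,2)@(5, 5): e=[4,4,0] → X  [on edge]
    (3,2)@(7, 5): e=[0,-12,20] → .  [on edge]
    (2,3)@(5, 7): e=[8,12,-12] → .
    (4,3)@(9, 7): e=[0,-20,28] → .  [on edge]
    (5,4)@(11, 9): e=[0,-28,36] → .  [on edge]
    (5,7)@(11, 15): e=[12,-4,0] → .  [on edge]
  covered (1 px):
    . . . . . .
    . . . . . .
    . . X . . .
    . . . . . .
    . . . . . .
    . . . . . .
    . . . . . .
    . . . . . .

Answer: 13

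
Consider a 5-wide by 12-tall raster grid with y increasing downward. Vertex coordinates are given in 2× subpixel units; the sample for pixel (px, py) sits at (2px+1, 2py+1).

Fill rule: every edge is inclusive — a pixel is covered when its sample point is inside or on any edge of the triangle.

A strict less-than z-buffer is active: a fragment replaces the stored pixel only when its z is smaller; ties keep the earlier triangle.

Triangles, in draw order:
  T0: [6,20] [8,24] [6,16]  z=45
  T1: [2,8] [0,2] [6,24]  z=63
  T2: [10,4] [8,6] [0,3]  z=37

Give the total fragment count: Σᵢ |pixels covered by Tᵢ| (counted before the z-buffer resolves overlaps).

T0:
  2·area = 8  (B↔C swapped to make it positive)
  edge (6, 20)→(6, 16): d=(0,-4) inclusive
  edge (6, 16)→(8, 24): d=(2,8) inclusive
  edge (8, 24)→(6, 20): d=(-2,-4) inclusive
    (3,10)@(7, 21): e=[4,2,2] → #
    (4,10)@(9, 21): e=[12,-14,10] → ·
    (3,11)@(7, 23): e=[4,6,-2] → ·
  covered (1 px):
    · · · · ·
    · · · · ·
    · · · · ·
    · · · · ·
    · · · · ·
    · · · · ·
    · · · · ·
    · · · · ·
    · · · · ·
    · · · · ·
    · · · # ·
    · · · · ·
T1:
  2·area = 8  (B↔C swapped to make it positive)
  edge (2, 8)→(6, 24): d=(4,16) inclusive
  edge (6, 24)→(0, 2): d=(-6,-22) inclusive
  edge (0, 2)→(2, 8): d=(2,6) inclusive
    (0,2)@(1, 5): e=[4,4,0] → #  [on edge]
    (1,2)@(3, 5): e=[-28,48,-12] → ·
    (0,3)@(1, 7): e=[12,-8,4] → ·
    (1,5)@(3, 11): e=[-4,12,0] → ·  [on edge]
    (1,6)@(3, 13): e=[4,0,4] → #  [on edge]
    (2,6)@(5, 13): e=[-28,44,-8] → ·
    (1,7)@(3, 15): e=[12,-12,8] → ·
    (2,8)@(5, 17): e=[-12,20,0] → ·  [on edge]
    (3,11)@(7, 23): e=[-20,28,0] → ·  [on edge]
  covered (2 px):
    · · · · ·
    · · · · ·
    # · · · ·
    · · · · ·
    · · · · ·
    · · · · ·
    · # · · ·
    · · · · ·
    · · · · ·
    · · · · ·
    · · · · ·
    · · · · ·
T2:
  2·area = 22
  edge (10, 4)→(8, 6): d=(-2,2) inclusive
  edge (8, 6)→(0, 3): d=(-8,-3) inclusive
  edge (0, 3)→(10, 4): d=(10,1) inclusive
    (3,2)@(7, 5): e=[4,5,13] → #
    (4,2)@(9, 5): e=[0,11,11] → #  [on edge]
    (3,3)@(7, 7): e=[0,-11,33] → ·  [on edge]
    (4,3)@(9, 7): e=[-4,-5,31] → ·
    (2,4)@(5, 9): e=[0,-33,55] → ·  [on edge]
    (1,5)@(3, 11): e=[0,-55,77] → ·  [on edge]
    (0,6)@(1, 13): e=[0,-77,99] → ·  [on edge]
  covered (2 px):
    · · · · ·
    · · · · ·
    · · · # #
    · · · · ·
    · · · · ·
    · · · · ·
    · · · · ·
    · · · · ·
    · · · · ·
    · · · · ·
    · · · · ·
    · · · · ·

Result: 5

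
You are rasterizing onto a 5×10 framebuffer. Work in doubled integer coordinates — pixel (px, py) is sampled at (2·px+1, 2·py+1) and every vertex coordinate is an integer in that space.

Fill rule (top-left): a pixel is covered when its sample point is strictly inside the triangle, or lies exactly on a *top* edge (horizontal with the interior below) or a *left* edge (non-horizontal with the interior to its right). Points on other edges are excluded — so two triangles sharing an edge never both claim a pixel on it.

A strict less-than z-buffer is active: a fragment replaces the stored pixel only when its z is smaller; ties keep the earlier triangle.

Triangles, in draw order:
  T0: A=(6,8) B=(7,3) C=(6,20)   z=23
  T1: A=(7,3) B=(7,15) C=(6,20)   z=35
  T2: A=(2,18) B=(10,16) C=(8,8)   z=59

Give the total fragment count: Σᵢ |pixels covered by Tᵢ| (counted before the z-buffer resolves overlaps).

T0:
  2·area = 12
  edge (6, 8)→(7, 3): d=(1,-5) top-left  bias=+0
  edge (7, 3)→(6, 20): d=(-1,17) right/bottom  bias=-1
  edge (6, 20)→(6, 8): d=(0,-12) top-left  bias=+0
    (3,1)@(7, 3): e=[0,0,12] → ·  [on edge]
    (2,6)@(5, 13): e=[0,24,-12] → ·  [on edge]
  covered (0 px):
    · · · · ·
    · · · · ·
    · · · · ·
    · · · · ·
    · · · · ·
    · · · · ·
    · · · · ·
    · · · · ·
    · · · · ·
    · · · · ·
T1:
  2·area = 12
  edge (7, 3)→(7, 15): d=(0,12) right/bottom  bias=-1
  edge (7, 15)→(6, 20): d=(-1,5) right/bottom  bias=-1
  edge (6, 20)→(7, 3): d=(1,-17) top-left  bias=+0
    (3,0)@(7, 1): e=[0,14,-2] → ·  [on edge]
    (3,1)@(7, 3): e=[0,12,0] → ·  [on edge]
    (3,2)@(7, 5): e=[0,10,2] → ·  [on edge]
    (4,2)@(9, 5): e=[-24,0,36] → ·  [on edge]
    (3,3)@(7, 7): e=[0,8,4] → ·  [on edge]
    (3,4)@(7, 9): e=[0,6,6] → ·  [on edge]
    (3,5)@(7, 11): e=[0,4,8] → ·  [on edge]
    (3,6)@(7, 13): e=[0,2,10] → ·  [on edge]
    (3,7)@(7, 15): e=[0,0,12] → ·  [on edge]
    (3,8)@(7, 17): e=[0,-2,14] → ·  [on edge]
    (3,9)@(7, 19): e=[0,-4,16] → ·  [on edge]
  covered (0 px):
    · · · · ·
    · · · · ·
    · · · · ·
    · · · · ·
    · · · · ·
    · · · · ·
    · · · · ·
    · · · · ·
    · · · · ·
    · · · · ·
T2:
  2·area = 68  (B↔C swapped to make it positive)
  edge (2, 18)→(8, 8): d=(6,-10) top-left  bias=+0
  edge (8, 8)→(10, 16): d=(2,8) right/bottom  bias=-1
  edge (10, 16)→(2, 18): d=(-8,2) right/bottom  bias=-1
    (3,5)@(7, 11): e=[8,14,46] → █
    (4,5)@(9, 11): e=[28,-2,42] → ·
    (2,6)@(5, 13): e=[0,34,34] → █  [on edge]
    (4,6)@(9, 13): e=[40,2,26] → █
    (2,7)@(5, 15): e=[12,38,18] → █
    (1,8)@(3, 17): e=[4,58,6] → █
    (3,8)@(7, 17): e=[44,26,-2] → ·
    (4,8)@(9, 17): e=[64,10,-6] → ·
    (1,9)@(3, 19): e=[16,62,-10] → ·
    (2,9)@(5, 19): e=[36,46,-14] → ·
  covered (9 px):
    · · · · ·
    · · · · ·
    · · · · ·
    · · · · ·
    · · · · ·
    · · · █ ·
    · · █ █ █
    · · █ █ █
    · █ █ · ·
    · · · · ·

Result: 9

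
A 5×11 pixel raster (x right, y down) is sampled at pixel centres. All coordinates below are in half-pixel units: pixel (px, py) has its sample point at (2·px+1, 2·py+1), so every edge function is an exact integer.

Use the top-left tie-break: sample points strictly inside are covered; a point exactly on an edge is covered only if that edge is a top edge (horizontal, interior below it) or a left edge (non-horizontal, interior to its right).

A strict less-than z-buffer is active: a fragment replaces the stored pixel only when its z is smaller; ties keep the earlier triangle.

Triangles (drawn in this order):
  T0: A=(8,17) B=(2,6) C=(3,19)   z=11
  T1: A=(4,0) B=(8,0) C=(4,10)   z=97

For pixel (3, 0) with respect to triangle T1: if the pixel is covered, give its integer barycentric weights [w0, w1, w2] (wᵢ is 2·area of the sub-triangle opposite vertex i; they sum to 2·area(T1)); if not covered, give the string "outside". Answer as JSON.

T0:
  2·area = 67  (B↔C swapped to make it positive)
  edge (8, 17)→(3, 19): d=(-5,2) right/bottom  bias=-1
  edge (3, 19)→(2, 6): d=(-1,-13) top-left  bias=+0
  edge (2, 6)→(8, 17): d=(6,11) right/bottom  bias=-1
    (1,4)@(3, 9): e=[50,10,7] → █
    (2,4)@(5, 9): e=[46,36,-15] → ·
    (1,5)@(3, 11): e=[40,8,19] → █
    (2,5)@(5, 11): e=[36,34,-3] → ·
    (1,6)@(3, 13): e=[30,6,31] → █
    (2,6)@(5, 13): e=[26,32,9] → █
    (3,6)@(7, 13): e=[22,58,-13] → ·
    (1,7)@(3, 15): e=[20,4,43] → █
    (3,7)@(7, 15): e=[12,56,-1] → ·
    (1,8)@(3, 17): e=[10,2,55] → █
    (3,8)@(7, 17): e=[2,54,11] → █
    (4,8)@(9, 17): e=[-2,80,-11] → ·
    (1,9)@(3, 19): e=[0,0,67] → ·  [on edge]
  covered (9 px):
    · · · · ·
    · · · · ·
    · · · · ·
    · · · · ·
    · █ · · ·
    · █ · · ·
    · █ █ · ·
    · █ █ · ·
    · █ █ █ ·
    · · · · ·
    · · · · ·
T1:
  2·area = 40
  edge (4, 0)→(8, 0): d=(4,0) top-left  bias=+0
  edge (8, 0)→(4, 10): d=(-4,10) right/bottom  bias=-1
  edge (4, 10)→(4, 0): d=(0,-10) top-left  bias=+0
    (2,0)@(5, 1): e=[4,26,10] → █
    (3,0)@(7, 1): e=[4,6,30] → █
    (4,0)@(9, 1): e=[4,-14,50] → ·
    (2,1)@(5, 3): e=[12,18,10] → █
    (3,1)@(7, 3): e=[12,-2,30] → ·
    (2,2)@(5, 5): e=[20,10,10] → █
    (3,2)@(7, 5): e=[20,-10,30] → ·
    (2,3)@(5, 7): e=[28,2,10] → █
    (3,3)@(7, 7): e=[28,-18,30] → ·
    (2,4)@(5, 9): e=[36,-6,10] → ·
  covered (5 px):
    · · █ █ ·
    · · █ · ·
    · · █ · ·
    · · █ · ·
    · · · · ·
    · · · · ·
    · · · · ·
    · · · · ·
    · · · · ·
    · · · · ·
    · · · · ·

Answer: [6,30,4]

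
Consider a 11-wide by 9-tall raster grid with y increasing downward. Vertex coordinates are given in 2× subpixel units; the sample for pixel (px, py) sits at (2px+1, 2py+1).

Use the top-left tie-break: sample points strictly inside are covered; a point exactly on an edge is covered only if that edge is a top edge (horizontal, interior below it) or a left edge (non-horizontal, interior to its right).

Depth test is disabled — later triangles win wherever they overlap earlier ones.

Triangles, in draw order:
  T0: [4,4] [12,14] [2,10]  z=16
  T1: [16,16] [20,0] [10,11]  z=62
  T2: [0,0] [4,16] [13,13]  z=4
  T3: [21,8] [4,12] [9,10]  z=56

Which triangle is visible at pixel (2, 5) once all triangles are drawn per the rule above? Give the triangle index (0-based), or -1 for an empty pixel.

T0:
  2·area = 68
  edge (4, 4)→(12, 14): d=(8,10) right/bottom  bias=-1
  edge (12, 14)→(2, 10): d=(-10,-4) top-left  bias=+0
  edge (2, 10)→(4, 4): d=(2,-6) top-left  bias=+0
    (2,0)@(5, 1): e=[-34,102,0] → .  [on edge]
    (1,3)@(3, 7): e=[34,34,0] → X  [on edge]
    (2,3)@(5, 7): e=[14,42,12] → X
    (3,3)@(7, 7): e=[-6,50,24] → .
    (1,4)@(3, 9): e=[50,14,4] → X
    (3,4)@(7, 9): e=[10,30,28] → X
    (4,4)@(9, 9): e=[-10,38,40] → .
    (1,5)@(3, 11): e=[66,-6,8] → .
    (2,5)@(5, 11): e=[46,2,20] → X
    (4,5)@(9, 11): e=[6,18,44] → X
    (5,5)@(11, 11): e=[-14,26,56] → .
    (0,6)@(1, 13): e=[102,-34,0] → .  [on edge]
  covered (9 px):
    . . . . . . . . . . .
    . . . . . . . . . . .
    . . . . . . . . . . .
    . X X . . . . . . . .
    . X X X . . . . . . .
    . . X X X . . . . . .
    . . . . . X . . . . .
    . . . . . . . . . . .
    . . . . . . . . . . .
T1:
  2·area = 116  (B↔C swapped to make it positive)
  edge (16, 16)→(10, 11): d=(-6,-5) top-left  bias=+0
  edge (10, 11)→(20, 0): d=(10,-11) top-left  bias=+0
  edge (20, 0)→(16, 16): d=(-4,16) right/bottom  bias=-1
    (9,1)@(19, 3): e=[93,19,4] → X
    (10,1)@(21, 3): e=[103,41,-28] → .
    (8,2)@(17, 5): e=[71,17,28] → X
    (9,2)@(19, 5): e=[81,39,-4] → .
    (7,3)@(15, 7): e=[49,15,52] → X
    (9,3)@(19, 7): e=[69,59,-12] → .
    (6,4)@(13, 9): e=[27,13,76] → X
    (9,4)@(19, 9): e=[57,79,-20] → .
    (5,5)@(11, 11): e=[5,11,100] → X
    (9,5)@(19, 11): e=[45,99,-28] → .
    (5,6)@(11, 13): e=[-7,31,92] → .
    (6,6)@(13, 13): e=[3,53,60] → X
  covered (14 px):
    . . . . . . . . . . .
    . . . . . . . . . X .
    . . . . . . . . X . .
    . . . . . . . X X . .
    . . . . . . X X X . .
    . . . . . X X X X . .
    . . . . . . X X . . .
    . . . . . . . X . . .
    . . . . . . . . . . .
T2:
  2·area = 156  (B↔C swapped to make it positive)
  edge (0, 0)→(13, 13): d=(13,13) right/bottom  bias=-1
  edge (13, 13)→(4, 16): d=(-9,3) right/bottom  bias=-1
  edge (4, 16)→(0, 0): d=(-4,-16) top-left  bias=+0
    (0,0)@(1, 1): e=[0,144,12] → .  [on edge]
    (0,1)@(1, 3): e=[26,126,4] → X
    (1,1)@(3, 3): e=[0,120,36] → .  [on edge]
    (0,2)@(1, 5): e=[52,108,-4] → .
    (1,2)@(3, 5): e=[26,102,28] → X
    (2,2)@(5, 5): e=[0,96,60] → .  [on edge]
    (1,3)@(3, 7): e=[52,84,20] → X
    (2,3)@(5, 7): e=[26,78,52] → X
    (3,3)@(7, 7): e=[0,72,84] → .  [on edge]
    (1,4)@(3, 9): e=[78,66,12] → X
    (3,4)@(7, 9): e=[26,54,76] → X
    (4,4)@(9, 9): e=[0,48,108] → .  [on edge]
    (5,5)@(11, 11): e=[0,24,132] → .  [on edge]
    (9,5)@(19, 11): e=[-104,0,260] → .  [on edge]
    (6,6)@(13, 13): e=[0,0,156] → .  [on edge]
    (3,7)@(7, 15): e=[104,0,52] → .  [on edge]
    (7,7)@(15, 15): e=[0,-24,180] → .  [on edge]
    (0,8)@(1, 17): e=[208,0,-52] → .  [on edge]
    (8,8)@(17, 17): e=[0,-48,204] → .  [on edge]
  covered (16 px):
    . . . . . . . . . . .
    X . . . . . . . . . .
    . X . . . . . . . . .
    . X X . . . . . . . .
    . X X X . . . . . . .
    . X X X X . . . . . .
    . . X X X X . . . . .
    . . X . . . . . . . .
    . . . . . . . . . . .
T3:
  2·area = 14
  edge (21, 8)→(4, 12): d=(-17,4) right/bottom  bias=-1
  edge (4, 12)→(9, 10): d=(5,-2) top-left  bias=+0
  edge (9, 10)→(21, 8): d=(12,-2) top-left  bias=+0
    (7,4)@(15, 9): e=[7,7,0] → X  [on edge]
    (8,4)@(17, 9): e=[-1,11,4] → .
    (1,5)@(3, 11): e=[21,-7,0] → .  [on edge]
    (3,5)@(7, 11): e=[5,1,8] → X
    (4,5)@(9, 11): e=[-3,5,12] → .
    (7,5)@(15, 11): e=[-27,17,24] → .
    (3,6)@(7, 13): e=[-29,11,32] → .
  covered (2 px):
    . . . . . . . . . . .
    . . . . . . . . . . .
    . . . . . . . . . . .
    . . . . . . . . . . .
    . . . . . . . X . . .
    . . . X . . . . . . .
    . . . . . . . . . . .
    . . . . . . . . . . .
    . . . . . . . . . . .

Z-buffer (winner per pixel, '.' = empty):
  . . . . . . . . . . .
  2 . . . . . . . . 1 .
  . 2 . . . . . . 1 . .
  . 2 2 . . . . 1 1 . .
  . 2 2 2 . . 1 3 1 . .
  . 2 2 3 2 1 1 1 1 . .
  . . 2 2 2 2 1 1 . . .
  . . 2 . . . . 1 . . .
  . . . . . . . . . . .

Final: 2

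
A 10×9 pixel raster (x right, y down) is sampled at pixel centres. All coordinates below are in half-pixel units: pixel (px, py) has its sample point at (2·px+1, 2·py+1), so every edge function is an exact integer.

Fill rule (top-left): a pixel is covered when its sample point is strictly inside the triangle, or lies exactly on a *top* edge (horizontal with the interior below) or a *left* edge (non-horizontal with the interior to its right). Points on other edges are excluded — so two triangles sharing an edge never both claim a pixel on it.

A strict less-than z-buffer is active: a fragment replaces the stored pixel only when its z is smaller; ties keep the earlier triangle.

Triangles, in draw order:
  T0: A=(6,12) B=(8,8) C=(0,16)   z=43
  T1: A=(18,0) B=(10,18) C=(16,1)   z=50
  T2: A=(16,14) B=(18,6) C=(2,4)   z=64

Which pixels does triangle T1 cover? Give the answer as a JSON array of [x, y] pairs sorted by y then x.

T0:
  2·area = 16  (B↔C swapped to make it positive)
  edge (6, 12)→(0, 16): d=(-6,4) right/bottom  bias=-1
  edge (0, 16)→(8, 8): d=(8,-8) top-left  bias=+0
  edge (8, 8)→(6, 12): d=(-2,4) right/bottom  bias=-1
    (7,0)@(15, 1): e=[30,0,-14] → ·  [on edge]
    (6,1)@(13, 3): e=[26,0,-10] → ·  [on edge]
    (5,2)@(11, 5): e=[22,0,-6] → ·  [on edge]
    (4,3)@(9, 7): e=[18,0,-2] → ·  [on edge]
    (3,4)@(7, 9): e=[14,0,2] → #  [on edge]
    (4,4)@(9, 9): e=[6,16,-6] → ·
    (2,5)@(5, 11): e=[10,0,6] → #  [on edge]
    (3,5)@(7, 11): e=[2,16,-2] → ·
    (1,6)@(3, 13): e=[6,0,10] → #  [on edge]
    (2,6)@(5, 13): e=[-2,16,2] → ·
    (0,7)@(1, 15): e=[2,0,14] → #  [on edge]
    (1,7)@(3, 15): e=[-6,16,6] → ·
  covered (4 px):
    · · · · · · · · · ·
    · · · · · · · · · ·
    · · · · · · · · · ·
    · · · · · · · · · ·
    · · · # · · · · · ·
    · · # · · · · · · ·
    · # · · · · · · · ·
    # · · · · · · · · ·
    · · · · · · · · · ·
T1:
  2·area = 28
  edge (18, 0)→(10, 18): d=(-8,18) right/bottom  bias=-1
  edge (10, 18)→(16, 1): d=(6,-17) top-left  bias=+0
  edge (16, 1)→(18, 0): d=(2,-1) top-left  bias=+0
    (8,0)@(17, 1): e=[10,17,1] → #
    (9,0)@(19, 1): e=[-26,51,3] → ·
    (8,1)@(17, 3): e=[-6,29,5] → ·
    (7,2)@(15, 5): e=[14,7,7] → #
    (8,2)@(17, 5): e=[-22,41,9] → ·
    (7,3)@(15, 7): e=[-2,19,11] → ·
    (6,5)@(13, 11): e=[2,9,17] → #
    (7,5)@(15, 11): e=[-34,43,19] → ·
    (6,6)@(13, 13): e=[-14,21,21] → ·
  covered (3 px):
    · · · · · · · · # ·
    · · · · · · · · · ·
    · · · · · · · # · ·
    · · · · · · · · · ·
    · · · · · · · · · ·
    · · · · · · # · · ·
    · · · · · · · · · ·
    · · · · · · · · · ·
    · · · · · · · · · ·
T2:
  2·area = 132  (B↔C swapped to make it positive)
  edge (16, 14)→(2, 4): d=(-14,-10) top-left  bias=+0
  edge (2, 4)→(18, 6): d=(16,2) right/bottom  bias=-1
  edge (18, 6)→(16, 14): d=(-2,8) right/bottom  bias=-1
    (2,2)@(5, 5): e=[16,10,106] → #
    (3,2)@(7, 5): e=[36,6,90] → #
    (4,2)@(9, 5): e=[56,2,74] → #
    (5,2)@(11, 5): e=[76,-2,58] → ·
    (2,3)@(5, 7): e=[-12,42,102] → ·
    (3,3)@(7, 7): e=[8,38,86] → #
    (5,3)@(11, 7): e=[48,30,54] → #
    (6,3)@(13, 7): e=[68,26,38] → #
    (7,3)@(15, 7): e=[88,22,22] → #
    (8,3)@(17, 7): e=[108,18,6] → #
    (9,3)@(19, 7): e=[128,14,-10] → ·
    (3,4)@(7, 9): e=[-20,70,82] → ·
    (4,4)@(9, 9): e=[0,66,66] → #  [on edge]
  covered (17 px):
    · · · · · · · · · ·
    · · · · · · · · · ·
    · · # # # · · · · ·
    · · · # # # # # # ·
    · · · · # # # # # ·
    · · · · · · # # · ·
    · · · · · · · # · ·
    · · · · · · · · · ·
    · · · · · · · · · ·

Final: [[8,0],[7,2],[6,5]]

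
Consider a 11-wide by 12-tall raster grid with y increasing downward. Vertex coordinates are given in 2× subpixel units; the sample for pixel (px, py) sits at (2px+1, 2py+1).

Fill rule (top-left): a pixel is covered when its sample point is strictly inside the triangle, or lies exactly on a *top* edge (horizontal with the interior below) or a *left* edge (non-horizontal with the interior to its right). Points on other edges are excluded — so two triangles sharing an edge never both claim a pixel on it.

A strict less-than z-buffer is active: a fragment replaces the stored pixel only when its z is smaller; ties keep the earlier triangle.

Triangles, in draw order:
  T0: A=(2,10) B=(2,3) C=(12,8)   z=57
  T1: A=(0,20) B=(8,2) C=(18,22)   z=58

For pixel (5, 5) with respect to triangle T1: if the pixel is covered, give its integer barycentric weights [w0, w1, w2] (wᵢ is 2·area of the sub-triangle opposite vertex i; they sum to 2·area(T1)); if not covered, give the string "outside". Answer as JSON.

T0:
  2·area = 70
  edge (2, 10)→(2, 3): d=(0,-7) top-left  bias=+0
  edge (2, 3)→(12, 8): d=(10,5) right/bottom  bias=-1
  edge (12, 8)→(2, 10): d=(-10,2) right/bottom  bias=-1
    (1,2)@(3, 5): e=[7,15,48] → X
    (2,2)@(5, 5): e=[21,5,44] → X
    (3,2)@(7, 5): e=[35,-5,40] → .
    (1,3)@(3, 7): e=[7,35,28] → X
    (3,3)@(7, 7): e=[35,15,20] → X
    (4,3)@(9, 7): e=[49,5,16] → X
    (5,3)@(11, 7): e=[63,-5,12] → .
    (8,3)@(17, 7): e=[105,-35,0] → .  [on edge]
    (1,4)@(3, 9): e=[7,55,8] → X
    (3,4)@(7, 9): e=[35,35,0] → .  [on edge]
    (4,4)@(9, 9): e=[49,25,-4] → .
    (1,5)@(3, 11): e=[7,75,-12] → .
  covered (8 px):
    . . . . . . . . . . .
    . . . . . . . . . . .
    . X X . . . . . . . .
    . X X X X . . . . . .
    . X X . . . . . . . .
    . . . . . . . . . . .
    . . . . . . . . . . .
    . . . . . . . . . . .
    . . . . . . . . . . .
    . . . . . . . . . . .
    . . . . . . . . . . .
    . . . . . . . . . . .
T1:
  2·area = 340
  edge (0, 20)→(8, 2): d=(8,-18) top-left  bias=+0
  edge (8, 2)→(18, 22): d=(10,20) right/bottom  bias=-1
  edge (18, 22)→(0, 20): d=(-18,-2) top-left  bias=+0
    (3,2)@(7, 5): e=[6,50,284] → X
    (4,2)@(9, 5): e=[42,10,288] → X
    (5,2)@(11, 5): e=[78,-30,292] → .
    (3,3)@(7, 7): e=[22,70,248] → X
    (5,3)@(11, 7): e=[94,-10,256] → .
    (2,4)@(5, 9): e=[2,130,208] → X
    (5,4)@(11, 9): e=[110,10,220] → X
    (6,4)@(13, 9): e=[146,-30,224] → .
    (2,5)@(5, 11): e=[18,150,172] → X
    (6,5)@(13, 11): e=[162,-10,188] → .
    (2,6)@(5, 13): e=[34,170,136] → X
    (6,6)@(13, 13): e=[178,10,152] → X
    (4,10)@(9, 21): e=[170,170,0] → X  [on edge]
  covered (43 px):
    . . . . . . . . . . .
    . . . . . . . . . . .
    . . . X X . . . . . .
    . . . X X . . . . . .
    . . X X X X . . . . .
    . . X X X X . . . . .
    . . X X X X X . . . .
    . X X X X X X . . . .
    . X X X X X X X . . .
    X X X X X X X X . . .
    . . . . X X X X X . .
    . . . . . . . . . . .

Answer: [30,184,126]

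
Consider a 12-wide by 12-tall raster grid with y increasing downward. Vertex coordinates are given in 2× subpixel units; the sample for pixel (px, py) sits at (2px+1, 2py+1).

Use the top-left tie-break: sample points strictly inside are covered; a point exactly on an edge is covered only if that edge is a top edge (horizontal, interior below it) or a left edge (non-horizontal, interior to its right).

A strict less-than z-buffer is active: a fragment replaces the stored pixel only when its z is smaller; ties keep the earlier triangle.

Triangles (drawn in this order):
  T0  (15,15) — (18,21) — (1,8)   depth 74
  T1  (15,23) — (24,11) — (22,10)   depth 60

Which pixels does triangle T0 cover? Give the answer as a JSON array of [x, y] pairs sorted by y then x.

T0:
  2·area = 63
  edge (15, 15)→(18, 21): d=(3,6) right/bottom  bias=-1
  edge (18, 21)→(1, 8): d=(-17,-13) top-left  bias=+0
  edge (1, 8)→(15, 15): d=(14,7) right/bottom  bias=-1
    (4,1)@(9, 3): e=[0,189,-126] → .  [on edge]
    (5,3)@(11, 7): e=[0,147,-84] → .  [on edge]
    (1,4)@(3, 9): e=[54,9,0] → .  [on edge]
    (2,5)@(5, 11): e=[48,1,14] → X
    (3,5)@(7, 11): e=[36,27,0] → .  [on edge]
    (6,5)@(13, 11): e=[0,105,-42] → .  [on edge]
    (2,6)@(5, 13): e=[54,-33,42] → .
    (4,6)@(9, 13): e=[30,19,14] → X
    (5,6)@(11, 13): e=[18,45,0] → .  [on edge]
    (4,7)@(9, 15): e=[36,-15,42] → .
    (5,7)@(11, 15): e=[24,11,28] → X
    (6,7)@(13, 15): e=[12,37,14] → X
    (7,7)@(15, 15): e=[0,63,0] → .  [on edge]
    (9,8)@(19, 17): e=[-18,81,0] → .  [on edge]
    (8,9)@(17, 19): e=[0,21,42] → .  [on edge]
    (11,9)@(23, 19): e=[-36,99,0] → .  [on edge]
    (9,11)@(19, 23): e=[0,-21,84] → .  [on edge]
  covered (6 px):
    . . . . . . . . . . . .
    . . . . . . . . . . . .
    . . . . . . . . . . . .
    . . . . . . . . . . . .
    . . . . . . . . . . . .
    . . X . . . . . . . . .
    . . . . X . . . . . . .
    . . . . . X X . . . . .
    . . . . . . X X . . . .
    . . . . . . . . . . . .
    . . . . . . . . . . . .
    . . . . . . . . . . . .
T1:
  2·area = 33  (B↔C swapped to make it positive)
  edge (15, 23)→(22, 10): d=(7,-13) top-left  bias=+0
  edge (22, 10)→(24, 11): d=(2,1) right/bottom  bias=-1
  edge (24, 11)→(15, 23): d=(-9,12) right/bottom  bias=-1
    (11,5)@(23, 11): e=[20,1,12] → X
    (10,6)@(21, 13): e=[8,7,18] → X
    (11,6)@(23, 13): e=[34,5,-6] → .
    (10,7)@(21, 15): e=[22,11,0] → .  [on edge]
    (9,8)@(19, 17): e=[10,17,6] → X
    (10,8)@(21, 17): e=[36,15,-18] → .
    (9,9)@(19, 19): e=[24,21,-12] → .
    (7,11)@(15, 23): e=[0,33,0] → .  [on edge]
  covered (3 px):
    . . . . . . . . . . . .
    . . . . . . . . . . . .
    . . . . . . . . . . . .
    . . . . . . . . . . . .
    . . . . . . . . . . . .
    . . . . . . . . . . . X
    . . . . . . . . . . X .
    . . . . . . . . . . . .
    . . . . . . . . . X . .
    . . . . . . . . . . . .
    . . . . . . . . . . . .
    . . . . . . . . . . . .

Final: [[2,5],[4,6],[5,7],[6,7],[6,8],[7,8]]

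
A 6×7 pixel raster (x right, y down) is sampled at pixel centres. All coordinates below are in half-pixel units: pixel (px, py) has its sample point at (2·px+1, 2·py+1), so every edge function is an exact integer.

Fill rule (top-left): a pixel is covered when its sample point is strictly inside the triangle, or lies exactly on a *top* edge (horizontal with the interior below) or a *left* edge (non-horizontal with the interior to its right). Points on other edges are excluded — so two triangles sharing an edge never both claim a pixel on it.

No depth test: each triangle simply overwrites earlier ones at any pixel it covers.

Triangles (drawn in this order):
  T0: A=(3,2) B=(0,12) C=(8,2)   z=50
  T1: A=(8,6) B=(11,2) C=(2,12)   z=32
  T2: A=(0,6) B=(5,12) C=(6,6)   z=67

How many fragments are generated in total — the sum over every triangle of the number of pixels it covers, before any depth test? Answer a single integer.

T0:
  2·area = 50  (B↔C swapped to make it positive)
  edge (3, 2)→(8, 2): d=(5,0) top-left  bias=+0
  edge (8, 2)→(0, 12): d=(-8,10) right/bottom  bias=-1
  edge (0, 12)→(3, 2): d=(3,-10) top-left  bias=+0
    (1,1)@(3, 3): e=[5,42,3] → █
    (2,1)@(5, 3): e=[5,22,23] → █
    (3,1)@(7, 3): e=[5,2,43] → █
    (4,1)@(9, 3): e=[5,-18,63] → ·
    (1,2)@(3, 5): e=[15,26,9] → █
    (3,2)@(7, 5): e=[15,-14,49] → ·
    (1,3)@(3, 7): e=[25,10,15] → █
    (2,3)@(5, 7): e=[25,-10,35] → ·
    (0,4)@(1, 9): e=[35,14,1] → █
    (1,4)@(3, 9): e=[35,-6,21] → ·
    (0,5)@(1, 11): e=[45,-2,7] → ·
  covered (7 px):
    · · · · · ·
    · █ █ █ · ·
    · █ █ · · ·
    · █ · · · ·
    █ · · · · ·
    · · · · · ·
    · · · · · ·
T1:
  2·area = 6  (B↔C swapped to make it positive)
  edge (8, 6)→(2, 12): d=(-6,6) right/bottom  bias=-1
  edge (2, 12)→(11, 2): d=(9,-10) top-left  bias=+0
  edge (11, 2)→(8, 6): d=(-3,4) right/bottom  bias=-1
    (5,1)@(11, 3): e=[0,9,-3] → ·  [on edge]
    (4,2)@(9, 5): e=[0,7,-1] → ·  [on edge]
    (3,3)@(7, 7): e=[0,5,1] → ·  [on edge]
    (2,4)@(5, 9): e=[0,3,3] → ·  [on edge]
    (1,5)@(3, 11): e=[0,1,5] → ·  [on edge]
    (0,6)@(1, 13): e=[0,-1,7] → ·  [on edge]
  covered (0 px):
    · · · · · ·
    · · · · · ·
    · · · · · ·
    · · · · · ·
    · · · · · ·
    · · · · · ·
    · · · · · ·
T2:
  2·area = 36  (B↔C swapped to make it positive)
  edge (0, 6)→(6, 6): d=(6,0) top-left  bias=+0
  edge (6, 6)→(5, 12): d=(-1,6) right/bottom  bias=-1
  edge (5, 12)→(0, 6): d=(-5,-6) top-left  bias=+0
    (0,3)@(1, 7): e=[6,29,1] → █
    (1,3)@(3, 7): e=[6,17,13] → █
    (2,3)@(5, 7): e=[6,5,25] → █
    (3,3)@(7, 7): e=[6,-7,37] → ·
    (0,4)@(1, 9): e=[18,27,-9] → ·
    (1,4)@(3, 9): e=[18,15,3] → █
    (3,4)@(7, 9): e=[18,-9,27] → ·
    (1,5)@(3, 11): e=[30,13,-7] → ·
    (2,5)@(5, 11): e=[30,1,5] → █
    (3,5)@(7, 11): e=[30,-11,17] → ·
    (2,6)@(5, 13): e=[42,-1,-5] → ·
  covered (6 px):
    · · · · · ·
    · · · · · ·
    · · · · · ·
    █ █ █ · · ·
    · █ █ · · ·
    · · █ · · ·
    · · · · · ·

Result: 13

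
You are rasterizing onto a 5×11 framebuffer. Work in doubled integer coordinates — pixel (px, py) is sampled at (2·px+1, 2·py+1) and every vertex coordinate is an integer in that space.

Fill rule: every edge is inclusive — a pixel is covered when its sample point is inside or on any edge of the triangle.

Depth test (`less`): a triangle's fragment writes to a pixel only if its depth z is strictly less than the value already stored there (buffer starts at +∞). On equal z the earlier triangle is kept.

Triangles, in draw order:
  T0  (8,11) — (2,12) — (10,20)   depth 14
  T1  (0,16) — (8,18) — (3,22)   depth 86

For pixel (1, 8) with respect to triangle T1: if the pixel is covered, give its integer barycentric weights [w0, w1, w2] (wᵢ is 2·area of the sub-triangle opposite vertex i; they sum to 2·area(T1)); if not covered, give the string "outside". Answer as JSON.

T0:
  2·area = 56  (B↔C swapped to make it positive)
  edge (8, 11)→(10, 20): d=(2,9) inclusive
  edge (10, 20)→(2, 12): d=(-8,-8) inclusive
  edge (2, 12)→(8, 11): d=(6,-1) inclusive
    (0,5)@(1, 11): e=[63,0,-7] → .  [on edge]
    (1,6)@(3, 13): e=[49,0,7] → X  [on edge]
    (2,6)@(5, 13): e=[31,16,9] → X
    (3,6)@(7, 13): e=[13,32,11] → X
    (4,6)@(9, 13): e=[-5,48,13] → .
    (1,7)@(3, 15): e=[53,-16,19] → .
    (2,7)@(5, 15): e=[35,0,21] → X  [on edge]
    (4,7)@(9, 15): e=[-1,32,25] → .
    (2,8)@(5, 17): e=[39,-16,33] → .
    (3,8)@(7, 17): e=[21,0,35] → X  [on edge]
    (4,8)@(9, 17): e=[3,16,37] → X
    (3,9)@(7, 19): e=[25,-16,47] → .
    (4,9)@(9, 19): e=[7,0,49] → X  [on edge]
  covered (8 px):
    . . . . .
    . . . . .
    . . . . .
    . . . . .
    . . . . .
    . . . . .
    . X X X .
    . . X X .
    . . . X X
    . . . . X
    . . . . .
T1:
  2·area = 42
  edge (0, 16)→(8, 18): d=(8,2) inclusive
  edge (8, 18)→(3, 22): d=(-5,4) inclusive
  edge (3, 22)→(0, 16): d=(-3,-6) inclusive
    (0,8)@(1, 17): e=[6,33,3] → X
    (1,8)@(3, 17): e=[2,25,15] → X
    (2,8)@(5, 17): e=[-2,17,27] → .
    (0,9)@(1, 19): e=[22,23,-3] → .
    (1,9)@(3, 19): e=[18,15,9] → X
    (2,9)@(5, 19): e=[14,7,21] → X
    (3,9)@(7, 19): e=[10,-1,33] → .
    (1,10)@(3, 21): e=[34,5,3] → X
    (2,10)@(5, 21): e=[30,-3,15] → .
  covered (5 px):
    . . . . .
    . . . . .
    . . . . .
    . . . . .
    . . . . .
    . . . . .
    . . . . .
    . . . . .
    X X . . .
    . X X . .
    . X . . .

Answer: [25,15,2]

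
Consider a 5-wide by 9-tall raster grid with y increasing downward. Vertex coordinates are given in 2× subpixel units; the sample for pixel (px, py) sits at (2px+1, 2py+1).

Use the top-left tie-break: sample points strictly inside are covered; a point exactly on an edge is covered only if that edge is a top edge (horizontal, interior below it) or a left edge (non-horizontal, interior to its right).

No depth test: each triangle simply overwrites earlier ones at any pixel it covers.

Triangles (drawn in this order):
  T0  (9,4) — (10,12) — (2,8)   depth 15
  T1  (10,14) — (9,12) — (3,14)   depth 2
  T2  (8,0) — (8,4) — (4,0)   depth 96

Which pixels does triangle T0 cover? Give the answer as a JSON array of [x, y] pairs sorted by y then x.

T0:
  2·area = 60
  edge (9, 4)→(10, 12): d=(1,8) right/bottom  bias=-1
  edge (10, 12)→(2, 8): d=(-8,-4) top-left  bias=+0
  edge (2, 8)→(9, 4): d=(7,-4) top-left  bias=+0
    (4,2)@(9, 5): e=[1,52,7] → X
    (2,3)@(5, 7): e=[35,20,5] → X
    (3,3)@(7, 7): e=[19,28,13] → X
    (2,4)@(5, 9): e=[37,4,19] → X
    (2,5)@(5, 11): e=[39,-12,33] → .
    (3,5)@(7, 11): e=[23,-4,41] → .
    (4,5)@(9, 11): e=[7,4,49] → X
    (4,6)@(9, 13): e=[9,-12,63] → .
  covered (8 px):
    . . . . .
    . . . . .
    . . . . X
    . . X X X
    . . X X X
    . . . . X
    . . . . .
    . . . . .
    . . . . .
T1:
  2·area = 14  (B↔C swapped to make it positive)
  edge (10, 14)→(3, 14): d=(-7,0) right/bottom  bias=-1
  edge (3, 14)→(9, 12): d=(6,-2) top-left  bias=+0
  edge (9, 12)→(10, 14): d=(1,2) right/bottom  bias=-1
    (3,6)@(7, 13): e=[7,2,5] → X
    (4,6)@(9, 13): e=[7,6,1] → X
    (3,7)@(7, 15): e=[-7,14,7] → .
    (4,7)@(9, 15): e=[-7,18,3] → .
  covered (2 px):
    . . . . .
    . . . . .
    . . . . .
    . . . . .
    . . . . .
    . . . . .
    . . . X X
    . . . . .
    . . . . .
T2:
  2·area = 16
  edge (8, 0)→(8, 4): d=(0,4) right/bottom  bias=-1
  edge (8, 4)→(4, 0): d=(-4,-4) top-left  bias=+0
  edge (4, 0)→(8, 0): d=(4,0) top-left  bias=+0
    (2,0)@(5, 1): e=[12,0,4] → X  [on edge]
    (3,0)@(7, 1): e=[4,8,4] → X
    (4,0)@(9, 1): e=[-4,16,4] → .
    (2,1)@(5, 3): e=[12,-8,12] → .
    (3,1)@(7, 3): e=[4,0,12] → X  [on edge]
    (4,1)@(9, 3): e=[-4,8,12] → .
    (3,2)@(7, 5): e=[4,-8,20] → .
    (4,2)@(9, 5): e=[-4,0,20] → .  [on edge]
  covered (3 px):
    . . X X .
    . . . X .
    . . . . .
    . . . . .
    . . . . .
    . . . . .
    . . . . .
    . . . . .
    . . . . .

Final: [[4,2],[2,3],[3,3],[4,3],[2,4],[3,4],[4,4],[4,5]]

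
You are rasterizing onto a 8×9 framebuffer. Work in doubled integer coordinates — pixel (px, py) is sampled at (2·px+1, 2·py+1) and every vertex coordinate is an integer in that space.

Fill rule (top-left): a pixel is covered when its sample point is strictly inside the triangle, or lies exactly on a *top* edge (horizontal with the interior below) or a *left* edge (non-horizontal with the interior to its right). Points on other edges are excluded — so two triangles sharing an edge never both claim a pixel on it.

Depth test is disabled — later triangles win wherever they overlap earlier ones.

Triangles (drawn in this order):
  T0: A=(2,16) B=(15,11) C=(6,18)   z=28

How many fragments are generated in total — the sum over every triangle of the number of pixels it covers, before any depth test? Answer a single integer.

T0:
  2·area = 46
  edge (2, 16)→(15, 11): d=(13,-5) top-left  bias=+0
  edge (15, 11)→(6, 18): d=(-9,7) right/bottom  bias=-1
  edge (6, 18)→(2, 16): d=(-4,-2) top-left  bias=+0
    (7,5)@(15, 11): e=[0,0,46] → .  [on edge]
    (5,6)@(11, 13): e=[6,10,30] → X
    (6,6)@(13, 13): e=[16,-4,34] → .
    (2,7)@(5, 15): e=[2,34,10] → X
    (3,7)@(7, 15): e=[12,20,14] → X
    (4,7)@(9, 15): e=[22,6,18] → X
    (5,7)@(11, 15): e=[32,-8,22] → .
    (2,8)@(5, 17): e=[28,16,2] → X
    (4,8)@(9, 17): e=[48,-12,10] → .
  covered (6 px):
    . . . . . . . .
    . . . . . . . .
    . . . . . . . .
    . . . . . . . .
    . . . . . . . .
    . . . . . . . .
    . . . . . X . .
    . . X X X . . .
    . . X X . . . .

Answer: 6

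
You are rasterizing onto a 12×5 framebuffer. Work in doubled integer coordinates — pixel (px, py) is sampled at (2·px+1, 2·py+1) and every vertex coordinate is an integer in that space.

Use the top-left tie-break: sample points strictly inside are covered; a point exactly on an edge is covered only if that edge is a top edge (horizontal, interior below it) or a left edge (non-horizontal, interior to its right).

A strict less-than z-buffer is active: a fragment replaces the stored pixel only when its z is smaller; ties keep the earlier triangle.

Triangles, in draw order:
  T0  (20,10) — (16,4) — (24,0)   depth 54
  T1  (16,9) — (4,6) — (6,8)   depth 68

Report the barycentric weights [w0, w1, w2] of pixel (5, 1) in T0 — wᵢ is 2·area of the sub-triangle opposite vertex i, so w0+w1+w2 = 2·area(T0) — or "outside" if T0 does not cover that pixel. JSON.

T0:
  2·area = 64
  edge (20, 10)→(16, 4): d=(-4,-6) top-left  bias=+0
  edge (16, 4)→(24, 0): d=(8,-4) top-left  bias=+0
  edge (24, 0)→(20, 10): d=(-4,10) right/bottom  bias=-1
    (11,0)@(23, 1): e=[54,4,6] → X
    (9,1)@(19, 3): e=[22,4,38] → X
    (10,1)@(21, 3): e=[34,12,18] → X
    (11,1)@(23, 3): e=[46,20,-2] → .
    (8,2)@(17, 5): e=[2,12,50] → X
    (11,2)@(23, 5): e=[38,36,-10] → .
    (8,3)@(17, 7): e=[-6,28,42] → .
    (9,3)@(19, 7): e=[6,36,22] → X
    (11,3)@(23, 7): e=[30,52,-18] → .
    (9,4)@(19, 9): e=[-2,52,14] → .
    (10,4)@(21, 9): e=[10,60,-6] → .
  covered (8 px):
    . . . . . . . . . . . X
    . . . . . . . . . X X .
    . . . . . . . . X X X .
    . . . . . . . . . X X .
    . . . . . . . . . . . .
T1:
  2·area = 18  (B↔C swapped to make it positive)
  edge (16, 9)→(6, 8): d=(-10,-1) top-left  bias=+0
  edge (6, 8)→(4, 6): d=(-2,-2) top-left  bias=+0
  edge (4, 6)→(16, 9): d=(12,3) right/bottom  bias=-1
    (0,1)@(1, 3): e=[45,0,-27] → .  [on edge]
    (1,2)@(3, 5): e=[27,0,-9] → .  [on edge]
    (2,3)@(5, 7): e=[9,0,9] → X  [on edge]
    (3,3)@(7, 7): e=[11,4,3] → X
    (4,3)@(9, 7): e=[13,8,-3] → .
    (2,4)@(5, 9): e=[-11,-4,33] → .
    (3,4)@(7, 9): e=[-9,0,27] → .  [on edge]
  covered (2 px):
    . . . . . . . . . . . .
    . . . . . . . . . . . .
    . . . . . . . . . . . .
    . . X X . . . . . . . .
    . . . . . . . . . . . .

Final: "outside"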